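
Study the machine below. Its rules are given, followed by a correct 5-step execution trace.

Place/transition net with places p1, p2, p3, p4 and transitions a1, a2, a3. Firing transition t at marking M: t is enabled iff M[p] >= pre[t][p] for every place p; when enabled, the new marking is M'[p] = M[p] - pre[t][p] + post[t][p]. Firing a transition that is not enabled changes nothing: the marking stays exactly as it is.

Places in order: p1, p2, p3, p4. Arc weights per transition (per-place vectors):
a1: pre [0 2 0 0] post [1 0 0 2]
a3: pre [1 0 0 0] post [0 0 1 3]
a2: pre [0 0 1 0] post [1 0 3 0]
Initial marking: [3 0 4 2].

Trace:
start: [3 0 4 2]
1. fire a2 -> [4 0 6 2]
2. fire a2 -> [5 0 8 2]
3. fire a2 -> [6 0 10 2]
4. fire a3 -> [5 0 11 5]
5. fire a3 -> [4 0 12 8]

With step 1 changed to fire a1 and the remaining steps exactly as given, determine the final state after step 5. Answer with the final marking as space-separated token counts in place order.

3 0 10 8

(re-executing from step 1 with the substitution; state before step 1: [3 0 4 2])
1. fire a1 -> [3 0 4 2]
2. fire a2 -> [4 0 6 2]
3. fire a2 -> [5 0 8 2]
4. fire a3 -> [4 0 9 5]
5. fire a3 -> [3 0 10 8]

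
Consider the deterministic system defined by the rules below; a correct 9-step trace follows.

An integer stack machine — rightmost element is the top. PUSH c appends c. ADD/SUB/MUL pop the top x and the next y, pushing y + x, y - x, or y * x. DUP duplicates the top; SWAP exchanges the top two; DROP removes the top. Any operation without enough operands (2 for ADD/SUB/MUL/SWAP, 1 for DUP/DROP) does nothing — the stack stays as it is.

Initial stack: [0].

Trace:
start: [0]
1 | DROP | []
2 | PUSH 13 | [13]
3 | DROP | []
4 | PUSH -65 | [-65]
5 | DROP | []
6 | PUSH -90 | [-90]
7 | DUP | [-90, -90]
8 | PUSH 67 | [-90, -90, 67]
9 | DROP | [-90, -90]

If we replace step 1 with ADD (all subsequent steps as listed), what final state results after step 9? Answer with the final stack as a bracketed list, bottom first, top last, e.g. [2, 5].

(re-executing from step 1 with the substitution; state before step 1: [0])
1 | ADD | [0]
2 | PUSH 13 | [0, 13]
3 | DROP | [0]
4 | PUSH -65 | [0, -65]
5 | DROP | [0]
6 | PUSH -90 | [0, -90]
7 | DUP | [0, -90, -90]
8 | PUSH 67 | [0, -90, -90, 67]
9 | DROP | [0, -90, -90]

[0, -90, -90]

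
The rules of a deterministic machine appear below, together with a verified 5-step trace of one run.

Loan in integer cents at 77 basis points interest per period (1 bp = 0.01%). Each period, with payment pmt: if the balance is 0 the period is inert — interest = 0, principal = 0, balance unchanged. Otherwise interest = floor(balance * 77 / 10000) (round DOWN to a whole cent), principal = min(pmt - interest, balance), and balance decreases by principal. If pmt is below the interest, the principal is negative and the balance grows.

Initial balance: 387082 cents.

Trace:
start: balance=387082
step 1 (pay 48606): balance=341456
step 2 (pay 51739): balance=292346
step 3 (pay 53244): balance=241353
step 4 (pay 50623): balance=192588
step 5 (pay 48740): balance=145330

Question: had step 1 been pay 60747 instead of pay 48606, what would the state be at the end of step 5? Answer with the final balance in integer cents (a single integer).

132810

(re-executing from step 1 with the substitution; state before step 1: balance=387082)
step 1 (pay 60747): balance=329315
step 2 (pay 51739): balance=280111
step 3 (pay 53244): balance=229023
step 4 (pay 50623): balance=180163
step 5 (pay 48740): balance=132810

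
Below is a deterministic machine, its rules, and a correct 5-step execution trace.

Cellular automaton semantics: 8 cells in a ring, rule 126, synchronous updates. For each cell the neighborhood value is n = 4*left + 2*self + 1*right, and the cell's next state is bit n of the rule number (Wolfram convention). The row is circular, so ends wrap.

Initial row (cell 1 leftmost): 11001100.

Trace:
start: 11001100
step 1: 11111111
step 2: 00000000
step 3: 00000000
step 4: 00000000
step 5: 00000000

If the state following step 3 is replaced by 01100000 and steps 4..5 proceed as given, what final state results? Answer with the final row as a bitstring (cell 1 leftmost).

state after step 3 := 01100000
step 4: 11110000
step 5: 10011001

10011001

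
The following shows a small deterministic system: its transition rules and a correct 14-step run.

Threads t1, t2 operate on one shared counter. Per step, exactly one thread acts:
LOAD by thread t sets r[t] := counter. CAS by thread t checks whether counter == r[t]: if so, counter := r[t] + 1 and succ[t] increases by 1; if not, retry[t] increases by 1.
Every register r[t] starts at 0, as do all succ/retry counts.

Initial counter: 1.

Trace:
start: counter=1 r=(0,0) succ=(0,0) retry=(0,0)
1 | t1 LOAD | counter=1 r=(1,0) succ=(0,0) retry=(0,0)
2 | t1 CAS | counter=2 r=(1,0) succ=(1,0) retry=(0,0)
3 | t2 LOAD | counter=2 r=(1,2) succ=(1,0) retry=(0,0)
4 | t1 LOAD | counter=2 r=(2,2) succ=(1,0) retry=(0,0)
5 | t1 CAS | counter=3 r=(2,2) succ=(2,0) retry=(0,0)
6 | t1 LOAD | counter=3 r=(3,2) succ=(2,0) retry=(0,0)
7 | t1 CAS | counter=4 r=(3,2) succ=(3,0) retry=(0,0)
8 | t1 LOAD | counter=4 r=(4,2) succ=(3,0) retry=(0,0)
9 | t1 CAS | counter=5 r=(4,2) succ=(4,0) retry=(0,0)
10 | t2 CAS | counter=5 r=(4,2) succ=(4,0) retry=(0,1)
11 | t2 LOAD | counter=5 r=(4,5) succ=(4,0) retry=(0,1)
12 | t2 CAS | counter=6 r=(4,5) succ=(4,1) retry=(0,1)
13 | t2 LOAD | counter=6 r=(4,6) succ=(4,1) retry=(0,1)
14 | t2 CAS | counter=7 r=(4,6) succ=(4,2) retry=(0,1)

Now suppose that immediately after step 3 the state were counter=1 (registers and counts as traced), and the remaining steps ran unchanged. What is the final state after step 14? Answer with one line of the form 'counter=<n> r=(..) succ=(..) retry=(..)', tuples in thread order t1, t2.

state after step 3 := counter=1 r=(1,2) succ=(1,0) retry=(0,0)
4 | t1 LOAD | counter=1 r=(1,2) succ=(1,0) retry=(0,0)
5 | t1 CAS | counter=2 r=(1,2) succ=(2,0) retry=(0,0)
6 | t1 LOAD | counter=2 r=(2,2) succ=(2,0) retry=(0,0)
7 | t1 CAS | counter=3 r=(2,2) succ=(3,0) retry=(0,0)
8 | t1 LOAD | counter=3 r=(3,2) succ=(3,0) retry=(0,0)
9 | t1 CAS | counter=4 r=(3,2) succ=(4,0) retry=(0,0)
10 | t2 CAS | counter=4 r=(3,2) succ=(4,0) retry=(0,1)
11 | t2 LOAD | counter=4 r=(3,4) succ=(4,0) retry=(0,1)
12 | t2 CAS | counter=5 r=(3,4) succ=(4,1) retry=(0,1)
13 | t2 LOAD | counter=5 r=(3,5) succ=(4,1) retry=(0,1)
14 | t2 CAS | counter=6 r=(3,5) succ=(4,2) retry=(0,1)

counter=6 r=(3,5) succ=(4,2) retry=(0,1)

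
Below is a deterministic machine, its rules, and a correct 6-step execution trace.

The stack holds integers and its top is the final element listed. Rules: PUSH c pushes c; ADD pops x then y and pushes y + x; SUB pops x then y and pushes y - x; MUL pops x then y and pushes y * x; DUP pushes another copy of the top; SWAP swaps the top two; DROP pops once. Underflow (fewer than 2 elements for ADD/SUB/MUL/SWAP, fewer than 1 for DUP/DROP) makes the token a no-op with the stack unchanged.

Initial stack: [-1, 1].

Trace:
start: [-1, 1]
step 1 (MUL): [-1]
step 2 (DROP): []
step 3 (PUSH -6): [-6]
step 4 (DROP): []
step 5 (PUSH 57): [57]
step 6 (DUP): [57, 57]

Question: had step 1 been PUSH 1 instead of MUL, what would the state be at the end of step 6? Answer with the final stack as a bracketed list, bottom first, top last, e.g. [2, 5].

[-1, 1, 57, 57]

(re-executing from step 1 with the substitution; state before step 1: [-1, 1])
step 1 (PUSH 1): [-1, 1, 1]
step 2 (DROP): [-1, 1]
step 3 (PUSH -6): [-1, 1, -6]
step 4 (DROP): [-1, 1]
step 5 (PUSH 57): [-1, 1, 57]
step 6 (DUP): [-1, 1, 57, 57]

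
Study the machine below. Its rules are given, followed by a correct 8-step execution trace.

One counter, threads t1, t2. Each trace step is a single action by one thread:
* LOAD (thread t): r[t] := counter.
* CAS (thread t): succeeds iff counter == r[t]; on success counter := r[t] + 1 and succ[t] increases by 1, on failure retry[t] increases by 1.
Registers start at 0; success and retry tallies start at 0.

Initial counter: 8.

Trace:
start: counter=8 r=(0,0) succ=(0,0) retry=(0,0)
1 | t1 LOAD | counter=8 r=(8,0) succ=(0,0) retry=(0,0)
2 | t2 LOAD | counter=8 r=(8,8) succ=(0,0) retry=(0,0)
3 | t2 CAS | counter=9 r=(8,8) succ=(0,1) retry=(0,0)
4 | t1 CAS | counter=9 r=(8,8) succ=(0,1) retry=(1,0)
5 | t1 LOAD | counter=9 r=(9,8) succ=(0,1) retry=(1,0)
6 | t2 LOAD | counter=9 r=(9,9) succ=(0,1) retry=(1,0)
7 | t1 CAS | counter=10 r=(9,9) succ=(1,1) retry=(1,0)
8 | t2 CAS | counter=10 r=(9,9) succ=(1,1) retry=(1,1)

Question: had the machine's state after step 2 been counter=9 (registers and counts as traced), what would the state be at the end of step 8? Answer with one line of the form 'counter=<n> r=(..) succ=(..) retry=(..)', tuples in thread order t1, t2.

counter=10 r=(9,9) succ=(1,0) retry=(1,2)

state after step 2 := counter=9 r=(8,8) succ=(0,0) retry=(0,0)
3 | t2 CAS | counter=9 r=(8,8) succ=(0,0) retry=(0,1)
4 | t1 CAS | counter=9 r=(8,8) succ=(0,0) retry=(1,1)
5 | t1 LOAD | counter=9 r=(9,8) succ=(0,0) retry=(1,1)
6 | t2 LOAD | counter=9 r=(9,9) succ=(0,0) retry=(1,1)
7 | t1 CAS | counter=10 r=(9,9) succ=(1,0) retry=(1,1)
8 | t2 CAS | counter=10 r=(9,9) succ=(1,0) retry=(1,2)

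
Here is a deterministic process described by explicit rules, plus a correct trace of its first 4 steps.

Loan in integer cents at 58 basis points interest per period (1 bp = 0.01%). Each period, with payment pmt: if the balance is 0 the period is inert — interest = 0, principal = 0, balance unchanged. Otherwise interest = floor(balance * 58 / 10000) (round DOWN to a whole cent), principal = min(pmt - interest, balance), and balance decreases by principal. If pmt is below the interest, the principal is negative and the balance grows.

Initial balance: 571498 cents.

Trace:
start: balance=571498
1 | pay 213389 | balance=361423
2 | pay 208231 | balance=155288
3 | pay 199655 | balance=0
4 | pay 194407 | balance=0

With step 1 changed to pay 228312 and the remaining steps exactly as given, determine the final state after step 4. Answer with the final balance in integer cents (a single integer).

0

(re-executing from step 1 with the substitution; state before step 1: balance=571498)
1 | pay 228312 | balance=346500
2 | pay 208231 | balance=140278
3 | pay 199655 | balance=0
4 | pay 194407 | balance=0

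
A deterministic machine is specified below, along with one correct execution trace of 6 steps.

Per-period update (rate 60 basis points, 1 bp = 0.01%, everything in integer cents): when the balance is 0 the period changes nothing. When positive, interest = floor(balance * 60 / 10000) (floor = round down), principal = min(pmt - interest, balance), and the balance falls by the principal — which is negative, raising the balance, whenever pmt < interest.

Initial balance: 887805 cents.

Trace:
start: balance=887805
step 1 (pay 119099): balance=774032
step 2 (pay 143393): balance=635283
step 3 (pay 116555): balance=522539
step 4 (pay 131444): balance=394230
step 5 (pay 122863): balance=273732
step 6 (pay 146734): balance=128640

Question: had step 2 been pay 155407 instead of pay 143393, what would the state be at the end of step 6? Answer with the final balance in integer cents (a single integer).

(re-executing from step 2 with the substitution; state before step 2: balance=774032)
step 2 (pay 155407): balance=623269
step 3 (pay 116555): balance=510453
step 4 (pay 131444): balance=382071
step 5 (pay 122863): balance=261500
step 6 (pay 146734): balance=116335

116335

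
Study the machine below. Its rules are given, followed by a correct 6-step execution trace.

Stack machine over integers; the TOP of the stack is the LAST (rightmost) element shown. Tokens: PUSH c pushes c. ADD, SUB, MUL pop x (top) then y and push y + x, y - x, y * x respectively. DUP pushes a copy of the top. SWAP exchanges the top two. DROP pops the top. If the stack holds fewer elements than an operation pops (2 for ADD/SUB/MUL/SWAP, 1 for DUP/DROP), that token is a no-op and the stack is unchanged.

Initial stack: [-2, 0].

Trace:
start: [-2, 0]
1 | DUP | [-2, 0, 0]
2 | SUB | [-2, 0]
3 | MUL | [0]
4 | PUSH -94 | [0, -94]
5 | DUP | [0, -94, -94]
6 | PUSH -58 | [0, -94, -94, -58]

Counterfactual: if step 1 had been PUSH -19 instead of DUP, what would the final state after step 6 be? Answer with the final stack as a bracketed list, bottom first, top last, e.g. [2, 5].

(re-executing from step 1 with the substitution; state before step 1: [-2, 0])
1 | PUSH -19 | [-2, 0, -19]
2 | SUB | [-2, 19]
3 | MUL | [-38]
4 | PUSH -94 | [-38, -94]
5 | DUP | [-38, -94, -94]
6 | PUSH -58 | [-38, -94, -94, -58]

[-38, -94, -94, -58]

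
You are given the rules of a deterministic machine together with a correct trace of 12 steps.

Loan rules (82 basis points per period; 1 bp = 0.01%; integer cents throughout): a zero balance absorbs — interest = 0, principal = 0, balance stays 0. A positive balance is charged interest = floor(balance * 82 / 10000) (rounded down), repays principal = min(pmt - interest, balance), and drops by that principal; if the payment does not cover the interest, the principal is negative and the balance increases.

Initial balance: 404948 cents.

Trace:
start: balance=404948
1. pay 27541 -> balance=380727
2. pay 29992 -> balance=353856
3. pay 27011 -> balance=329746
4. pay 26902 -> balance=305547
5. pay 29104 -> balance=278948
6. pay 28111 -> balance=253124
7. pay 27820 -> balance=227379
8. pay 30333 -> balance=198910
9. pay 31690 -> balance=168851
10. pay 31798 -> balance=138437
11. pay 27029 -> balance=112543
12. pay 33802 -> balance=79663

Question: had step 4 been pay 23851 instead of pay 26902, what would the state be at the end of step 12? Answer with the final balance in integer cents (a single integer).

82920

(re-executing from step 4 with the substitution; state before step 4: balance=329746)
4. pay 23851 -> balance=308598
5. pay 29104 -> balance=282024
6. pay 28111 -> balance=256225
7. pay 27820 -> balance=230506
8. pay 30333 -> balance=202063
9. pay 31690 -> balance=172029
10. pay 31798 -> balance=141641
11. pay 27029 -> balance=115773
12. pay 33802 -> balance=82920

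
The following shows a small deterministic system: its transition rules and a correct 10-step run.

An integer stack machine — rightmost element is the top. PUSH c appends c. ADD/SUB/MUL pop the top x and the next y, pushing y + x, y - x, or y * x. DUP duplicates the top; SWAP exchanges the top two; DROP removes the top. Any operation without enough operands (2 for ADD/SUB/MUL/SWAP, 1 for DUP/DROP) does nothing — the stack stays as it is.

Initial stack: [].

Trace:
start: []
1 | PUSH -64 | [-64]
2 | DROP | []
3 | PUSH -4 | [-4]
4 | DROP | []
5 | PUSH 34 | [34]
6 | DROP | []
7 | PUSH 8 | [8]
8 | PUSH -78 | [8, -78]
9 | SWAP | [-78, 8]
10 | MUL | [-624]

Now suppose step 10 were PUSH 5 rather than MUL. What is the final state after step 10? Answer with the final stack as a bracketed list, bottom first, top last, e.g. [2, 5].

(re-executing from step 10 with the substitution; state before step 10: [-78, 8])
10 | PUSH 5 | [-78, 8, 5]

[-78, 8, 5]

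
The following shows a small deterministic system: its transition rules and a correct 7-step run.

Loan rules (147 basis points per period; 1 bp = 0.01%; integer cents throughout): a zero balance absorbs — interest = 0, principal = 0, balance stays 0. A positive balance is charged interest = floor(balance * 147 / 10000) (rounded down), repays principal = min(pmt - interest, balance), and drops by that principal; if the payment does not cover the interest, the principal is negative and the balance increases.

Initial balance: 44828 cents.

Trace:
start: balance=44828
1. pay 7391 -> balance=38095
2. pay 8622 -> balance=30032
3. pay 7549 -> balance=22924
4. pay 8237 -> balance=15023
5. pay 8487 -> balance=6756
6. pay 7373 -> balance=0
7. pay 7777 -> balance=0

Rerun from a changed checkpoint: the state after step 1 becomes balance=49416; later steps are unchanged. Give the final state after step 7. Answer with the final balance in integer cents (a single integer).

state after step 1 := balance=49416
2. pay 8622 -> balance=41520
3. pay 7549 -> balance=34581
4. pay 8237 -> balance=26852
5. pay 8487 -> balance=18759
6. pay 7373 -> balance=11661
7. pay 7777 -> balance=4055

4055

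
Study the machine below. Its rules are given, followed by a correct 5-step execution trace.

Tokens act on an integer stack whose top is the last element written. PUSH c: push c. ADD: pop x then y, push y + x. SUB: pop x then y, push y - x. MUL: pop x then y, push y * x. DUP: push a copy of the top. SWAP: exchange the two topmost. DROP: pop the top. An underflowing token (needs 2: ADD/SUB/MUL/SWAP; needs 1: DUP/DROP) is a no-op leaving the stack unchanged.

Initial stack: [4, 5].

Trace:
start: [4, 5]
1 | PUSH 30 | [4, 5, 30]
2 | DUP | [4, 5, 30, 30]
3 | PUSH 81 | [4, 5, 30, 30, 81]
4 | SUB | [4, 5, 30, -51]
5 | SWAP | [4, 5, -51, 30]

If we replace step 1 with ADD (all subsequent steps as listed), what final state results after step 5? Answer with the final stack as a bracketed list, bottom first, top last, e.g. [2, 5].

[-72, 9]

(re-executing from step 1 with the substitution; state before step 1: [4, 5])
1 | ADD | [9]
2 | DUP | [9, 9]
3 | PUSH 81 | [9, 9, 81]
4 | SUB | [9, -72]
5 | SWAP | [-72, 9]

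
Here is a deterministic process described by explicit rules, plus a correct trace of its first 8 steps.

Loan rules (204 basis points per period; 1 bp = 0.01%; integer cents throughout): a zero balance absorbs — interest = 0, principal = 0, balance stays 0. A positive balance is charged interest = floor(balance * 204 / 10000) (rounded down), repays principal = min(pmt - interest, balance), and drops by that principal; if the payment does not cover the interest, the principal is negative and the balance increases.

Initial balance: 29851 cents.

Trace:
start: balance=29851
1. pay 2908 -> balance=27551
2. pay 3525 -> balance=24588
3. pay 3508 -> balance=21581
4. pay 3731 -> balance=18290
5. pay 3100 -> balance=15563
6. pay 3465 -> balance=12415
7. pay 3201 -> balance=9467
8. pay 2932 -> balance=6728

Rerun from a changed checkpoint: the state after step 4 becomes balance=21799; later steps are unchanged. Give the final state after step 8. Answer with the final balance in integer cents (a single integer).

state after step 4 := balance=21799
5. pay 3100 -> balance=19143
6. pay 3465 -> balance=16068
7. pay 3201 -> balance=13194
8. pay 2932 -> balance=10531

10531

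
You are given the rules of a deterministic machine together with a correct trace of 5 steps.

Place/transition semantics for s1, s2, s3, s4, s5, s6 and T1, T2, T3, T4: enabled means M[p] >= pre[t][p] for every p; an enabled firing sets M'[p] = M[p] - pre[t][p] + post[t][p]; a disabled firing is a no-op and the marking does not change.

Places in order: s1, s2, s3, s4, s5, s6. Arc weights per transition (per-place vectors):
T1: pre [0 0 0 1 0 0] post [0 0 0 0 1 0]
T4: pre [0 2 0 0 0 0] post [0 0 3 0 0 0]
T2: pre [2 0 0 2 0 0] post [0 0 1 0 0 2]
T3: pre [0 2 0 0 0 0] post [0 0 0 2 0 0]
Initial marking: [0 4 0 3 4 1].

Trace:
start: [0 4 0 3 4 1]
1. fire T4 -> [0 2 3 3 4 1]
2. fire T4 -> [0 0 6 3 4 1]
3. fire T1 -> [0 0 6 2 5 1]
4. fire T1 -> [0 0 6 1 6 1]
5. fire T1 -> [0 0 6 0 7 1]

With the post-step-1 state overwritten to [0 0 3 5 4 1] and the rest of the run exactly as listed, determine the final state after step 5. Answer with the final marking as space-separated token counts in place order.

state after step 1 := [0 0 3 5 4 1]
2. fire T4 -> [0 0 3 5 4 1]
3. fire T1 -> [0 0 3 4 5 1]
4. fire T1 -> [0 0 3 3 6 1]
5. fire T1 -> [0 0 3 2 7 1]

0 0 3 2 7 1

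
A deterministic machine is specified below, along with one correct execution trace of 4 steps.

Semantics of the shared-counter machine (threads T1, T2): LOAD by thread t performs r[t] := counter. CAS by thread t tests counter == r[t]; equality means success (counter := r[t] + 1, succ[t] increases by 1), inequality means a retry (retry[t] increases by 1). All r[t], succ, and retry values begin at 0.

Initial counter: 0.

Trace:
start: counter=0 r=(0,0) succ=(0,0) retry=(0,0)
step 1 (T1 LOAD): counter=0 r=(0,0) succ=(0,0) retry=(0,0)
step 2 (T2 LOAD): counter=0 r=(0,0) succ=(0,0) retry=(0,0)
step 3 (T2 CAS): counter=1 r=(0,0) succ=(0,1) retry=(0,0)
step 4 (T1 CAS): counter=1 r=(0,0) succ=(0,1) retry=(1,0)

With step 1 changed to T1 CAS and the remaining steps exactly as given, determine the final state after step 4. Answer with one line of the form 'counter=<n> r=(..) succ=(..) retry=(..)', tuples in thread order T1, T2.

counter=2 r=(0,1) succ=(1,1) retry=(1,0)

(re-executing from step 1 with the substitution; state before step 1: counter=0 r=(0,0) succ=(0,0) retry=(0,0))
step 1 (T1 CAS): counter=1 r=(0,0) succ=(1,0) retry=(0,0)
step 2 (T2 LOAD): counter=1 r=(0,1) succ=(1,0) retry=(0,0)
step 3 (T2 CAS): counter=2 r=(0,1) succ=(1,1) retry=(0,0)
step 4 (T1 CAS): counter=2 r=(0,1) succ=(1,1) retry=(1,0)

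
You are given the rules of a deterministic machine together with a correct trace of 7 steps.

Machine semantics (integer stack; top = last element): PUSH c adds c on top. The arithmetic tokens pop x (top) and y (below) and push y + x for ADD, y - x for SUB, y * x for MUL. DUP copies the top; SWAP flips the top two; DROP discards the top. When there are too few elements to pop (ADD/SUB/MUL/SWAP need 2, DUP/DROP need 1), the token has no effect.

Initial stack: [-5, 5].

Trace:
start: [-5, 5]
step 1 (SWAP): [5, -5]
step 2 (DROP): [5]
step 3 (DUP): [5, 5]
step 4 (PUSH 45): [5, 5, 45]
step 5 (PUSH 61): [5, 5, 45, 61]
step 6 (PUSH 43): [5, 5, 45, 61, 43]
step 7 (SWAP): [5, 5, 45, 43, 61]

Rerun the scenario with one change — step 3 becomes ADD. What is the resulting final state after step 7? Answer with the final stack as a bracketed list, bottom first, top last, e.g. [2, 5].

[5, 45, 43, 61]

(re-executing from step 3 with the substitution; state before step 3: [5])
step 3 (ADD): [5]
step 4 (PUSH 45): [5, 45]
step 5 (PUSH 61): [5, 45, 61]
step 6 (PUSH 43): [5, 45, 61, 43]
step 7 (SWAP): [5, 45, 43, 61]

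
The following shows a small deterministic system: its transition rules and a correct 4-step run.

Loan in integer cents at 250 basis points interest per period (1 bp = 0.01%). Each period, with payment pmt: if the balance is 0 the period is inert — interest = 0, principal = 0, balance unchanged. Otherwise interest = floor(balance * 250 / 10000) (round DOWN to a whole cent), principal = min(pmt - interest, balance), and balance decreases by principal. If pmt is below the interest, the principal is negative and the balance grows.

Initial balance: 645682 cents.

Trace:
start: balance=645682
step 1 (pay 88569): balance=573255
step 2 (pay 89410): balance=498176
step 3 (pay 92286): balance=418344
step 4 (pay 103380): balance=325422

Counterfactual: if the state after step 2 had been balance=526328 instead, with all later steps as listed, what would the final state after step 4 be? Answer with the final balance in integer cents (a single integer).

355000

state after step 2 := balance=526328
step 3 (pay 92286): balance=447200
step 4 (pay 103380): balance=355000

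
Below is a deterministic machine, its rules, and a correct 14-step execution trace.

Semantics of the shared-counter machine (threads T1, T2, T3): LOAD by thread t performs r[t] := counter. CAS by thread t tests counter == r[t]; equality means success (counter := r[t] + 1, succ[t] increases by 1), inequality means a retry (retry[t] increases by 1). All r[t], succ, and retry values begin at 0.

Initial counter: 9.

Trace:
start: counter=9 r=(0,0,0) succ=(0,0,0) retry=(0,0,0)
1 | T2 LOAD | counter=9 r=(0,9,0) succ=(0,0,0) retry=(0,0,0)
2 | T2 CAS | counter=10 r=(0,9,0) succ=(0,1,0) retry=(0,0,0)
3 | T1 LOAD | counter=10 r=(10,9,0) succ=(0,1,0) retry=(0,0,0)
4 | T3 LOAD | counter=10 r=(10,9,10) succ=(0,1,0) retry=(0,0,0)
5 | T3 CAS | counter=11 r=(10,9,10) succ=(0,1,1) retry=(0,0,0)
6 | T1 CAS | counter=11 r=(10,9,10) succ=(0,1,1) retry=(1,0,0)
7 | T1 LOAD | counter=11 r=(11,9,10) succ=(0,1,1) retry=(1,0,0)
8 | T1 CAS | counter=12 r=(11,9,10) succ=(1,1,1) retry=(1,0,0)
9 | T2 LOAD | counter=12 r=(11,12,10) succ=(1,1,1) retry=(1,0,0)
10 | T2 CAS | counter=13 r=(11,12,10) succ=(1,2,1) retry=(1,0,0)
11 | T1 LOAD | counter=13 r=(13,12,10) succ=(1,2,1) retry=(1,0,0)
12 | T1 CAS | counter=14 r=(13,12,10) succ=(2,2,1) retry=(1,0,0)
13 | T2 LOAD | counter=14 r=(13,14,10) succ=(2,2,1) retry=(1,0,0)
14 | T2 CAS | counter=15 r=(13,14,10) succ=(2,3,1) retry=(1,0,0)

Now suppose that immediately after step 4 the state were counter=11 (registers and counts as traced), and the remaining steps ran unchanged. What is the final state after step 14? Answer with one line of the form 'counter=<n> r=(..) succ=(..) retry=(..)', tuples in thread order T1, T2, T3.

state after step 4 := counter=11 r=(10,9,10) succ=(0,1,0) retry=(0,0,0)
5 | T3 CAS | counter=11 r=(10,9,10) succ=(0,1,0) retry=(0,0,1)
6 | T1 CAS | counter=11 r=(10,9,10) succ=(0,1,0) retry=(1,0,1)
7 | T1 LOAD | counter=11 r=(11,9,10) succ=(0,1,0) retry=(1,0,1)
8 | T1 CAS | counter=12 r=(11,9,10) succ=(1,1,0) retry=(1,0,1)
9 | T2 LOAD | counter=12 r=(11,12,10) succ=(1,1,0) retry=(1,0,1)
10 | T2 CAS | counter=13 r=(11,12,10) succ=(1,2,0) retry=(1,0,1)
11 | T1 LOAD | counter=13 r=(13,12,10) succ=(1,2,0) retry=(1,0,1)
12 | T1 CAS | counter=14 r=(13,12,10) succ=(2,2,0) retry=(1,0,1)
13 | T2 LOAD | counter=14 r=(13,14,10) succ=(2,2,0) retry=(1,0,1)
14 | T2 CAS | counter=15 r=(13,14,10) succ=(2,3,0) retry=(1,0,1)

counter=15 r=(13,14,10) succ=(2,3,0) retry=(1,0,1)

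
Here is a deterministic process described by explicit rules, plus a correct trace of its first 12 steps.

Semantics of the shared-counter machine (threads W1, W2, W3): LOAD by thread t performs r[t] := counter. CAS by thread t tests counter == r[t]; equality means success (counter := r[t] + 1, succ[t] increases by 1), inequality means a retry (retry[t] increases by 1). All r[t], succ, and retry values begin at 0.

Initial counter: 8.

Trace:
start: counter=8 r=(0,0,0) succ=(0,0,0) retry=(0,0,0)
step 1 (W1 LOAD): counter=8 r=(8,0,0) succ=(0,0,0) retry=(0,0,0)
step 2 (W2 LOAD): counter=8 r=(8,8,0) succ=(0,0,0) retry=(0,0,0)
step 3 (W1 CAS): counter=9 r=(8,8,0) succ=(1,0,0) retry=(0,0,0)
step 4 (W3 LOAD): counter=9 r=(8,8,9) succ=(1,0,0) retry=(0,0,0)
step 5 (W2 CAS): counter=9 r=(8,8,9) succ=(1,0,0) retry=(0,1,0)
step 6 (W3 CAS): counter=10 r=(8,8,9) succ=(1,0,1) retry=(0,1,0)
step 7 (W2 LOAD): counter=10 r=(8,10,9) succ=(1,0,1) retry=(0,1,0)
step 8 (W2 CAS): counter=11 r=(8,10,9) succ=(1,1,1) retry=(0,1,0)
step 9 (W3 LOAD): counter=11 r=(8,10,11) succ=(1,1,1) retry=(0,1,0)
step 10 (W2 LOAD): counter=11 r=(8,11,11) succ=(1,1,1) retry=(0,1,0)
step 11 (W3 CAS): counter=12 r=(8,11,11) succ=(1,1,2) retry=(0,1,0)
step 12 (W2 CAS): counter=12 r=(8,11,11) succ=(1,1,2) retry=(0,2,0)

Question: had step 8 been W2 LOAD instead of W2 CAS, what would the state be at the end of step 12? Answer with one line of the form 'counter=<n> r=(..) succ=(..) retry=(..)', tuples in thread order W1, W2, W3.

(re-executing from step 8 with the substitution; state before step 8: counter=10 r=(8,10,9) succ=(1,0,1) retry=(0,1,0))
step 8 (W2 LOAD): counter=10 r=(8,10,9) succ=(1,0,1) retry=(0,1,0)
step 9 (W3 LOAD): counter=10 r=(8,10,10) succ=(1,0,1) retry=(0,1,0)
step 10 (W2 LOAD): counter=10 r=(8,10,10) succ=(1,0,1) retry=(0,1,0)
step 11 (W3 CAS): counter=11 r=(8,10,10) succ=(1,0,2) retry=(0,1,0)
step 12 (W2 CAS): counter=11 r=(8,10,10) succ=(1,0,2) retry=(0,2,0)

counter=11 r=(8,10,10) succ=(1,0,2) retry=(0,2,0)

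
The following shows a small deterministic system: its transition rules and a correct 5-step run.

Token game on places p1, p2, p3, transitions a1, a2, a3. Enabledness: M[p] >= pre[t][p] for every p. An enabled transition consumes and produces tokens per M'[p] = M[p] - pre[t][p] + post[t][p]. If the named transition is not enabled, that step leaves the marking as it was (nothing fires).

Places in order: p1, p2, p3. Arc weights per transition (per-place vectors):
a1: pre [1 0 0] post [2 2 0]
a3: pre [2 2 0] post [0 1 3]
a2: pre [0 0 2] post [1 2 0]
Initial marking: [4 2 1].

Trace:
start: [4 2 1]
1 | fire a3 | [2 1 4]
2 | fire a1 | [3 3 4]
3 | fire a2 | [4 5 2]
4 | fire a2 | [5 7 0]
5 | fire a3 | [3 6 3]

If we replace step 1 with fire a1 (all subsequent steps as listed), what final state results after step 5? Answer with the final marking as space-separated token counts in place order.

(re-executing from step 1 with the substitution; state before step 1: [4 2 1])
1 | fire a1 | [5 4 1]
2 | fire a1 | [6 6 1]
3 | fire a2 | [6 6 1]
4 | fire a2 | [6 6 1]
5 | fire a3 | [4 5 4]

4 5 4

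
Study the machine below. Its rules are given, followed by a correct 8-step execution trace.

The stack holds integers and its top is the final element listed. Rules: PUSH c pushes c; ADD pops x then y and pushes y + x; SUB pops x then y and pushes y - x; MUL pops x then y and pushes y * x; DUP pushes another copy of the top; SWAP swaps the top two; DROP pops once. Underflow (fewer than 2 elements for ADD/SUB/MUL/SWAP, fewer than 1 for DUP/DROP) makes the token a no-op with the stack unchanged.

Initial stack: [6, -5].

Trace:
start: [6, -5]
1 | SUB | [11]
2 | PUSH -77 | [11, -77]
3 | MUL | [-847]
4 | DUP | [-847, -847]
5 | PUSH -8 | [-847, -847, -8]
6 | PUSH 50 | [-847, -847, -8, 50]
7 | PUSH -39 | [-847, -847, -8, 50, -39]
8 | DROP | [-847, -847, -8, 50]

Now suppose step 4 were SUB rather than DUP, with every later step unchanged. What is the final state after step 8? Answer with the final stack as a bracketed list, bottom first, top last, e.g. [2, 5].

[-847, -8, 50]

(re-executing from step 4 with the substitution; state before step 4: [-847])
4 | SUB | [-847]
5 | PUSH -8 | [-847, -8]
6 | PUSH 50 | [-847, -8, 50]
7 | PUSH -39 | [-847, -8, 50, -39]
8 | DROP | [-847, -8, 50]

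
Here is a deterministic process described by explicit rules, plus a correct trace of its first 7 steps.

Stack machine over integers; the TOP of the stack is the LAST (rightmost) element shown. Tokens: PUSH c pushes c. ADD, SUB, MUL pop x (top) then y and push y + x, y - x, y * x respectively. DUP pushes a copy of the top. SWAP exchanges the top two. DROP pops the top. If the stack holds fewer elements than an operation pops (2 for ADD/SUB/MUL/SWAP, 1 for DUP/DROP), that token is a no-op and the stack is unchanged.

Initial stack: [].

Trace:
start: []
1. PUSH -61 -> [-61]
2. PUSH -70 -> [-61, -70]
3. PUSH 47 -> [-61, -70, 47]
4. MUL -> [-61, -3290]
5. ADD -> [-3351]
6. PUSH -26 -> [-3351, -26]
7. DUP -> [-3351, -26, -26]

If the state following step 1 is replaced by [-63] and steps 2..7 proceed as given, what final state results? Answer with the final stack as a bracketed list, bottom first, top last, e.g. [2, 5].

[-3353, -26, -26]

state after step 1 := [-63]
2. PUSH -70 -> [-63, -70]
3. PUSH 47 -> [-63, -70, 47]
4. MUL -> [-63, -3290]
5. ADD -> [-3353]
6. PUSH -26 -> [-3353, -26]
7. DUP -> [-3353, -26, -26]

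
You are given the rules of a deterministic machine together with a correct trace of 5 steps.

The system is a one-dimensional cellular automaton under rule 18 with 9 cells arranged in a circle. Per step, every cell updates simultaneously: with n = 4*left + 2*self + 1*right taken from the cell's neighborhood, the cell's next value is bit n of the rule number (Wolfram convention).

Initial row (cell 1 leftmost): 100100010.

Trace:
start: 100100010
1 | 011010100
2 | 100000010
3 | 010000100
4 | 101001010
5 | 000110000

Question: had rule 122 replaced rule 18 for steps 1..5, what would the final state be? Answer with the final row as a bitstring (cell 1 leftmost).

000001110

(re-executing steps 1..5 under rule 122; state before step 1: 100100010)
1 | 011010101
2 | 111101010
3 | 100110101
4 | 111111011
5 | 000001110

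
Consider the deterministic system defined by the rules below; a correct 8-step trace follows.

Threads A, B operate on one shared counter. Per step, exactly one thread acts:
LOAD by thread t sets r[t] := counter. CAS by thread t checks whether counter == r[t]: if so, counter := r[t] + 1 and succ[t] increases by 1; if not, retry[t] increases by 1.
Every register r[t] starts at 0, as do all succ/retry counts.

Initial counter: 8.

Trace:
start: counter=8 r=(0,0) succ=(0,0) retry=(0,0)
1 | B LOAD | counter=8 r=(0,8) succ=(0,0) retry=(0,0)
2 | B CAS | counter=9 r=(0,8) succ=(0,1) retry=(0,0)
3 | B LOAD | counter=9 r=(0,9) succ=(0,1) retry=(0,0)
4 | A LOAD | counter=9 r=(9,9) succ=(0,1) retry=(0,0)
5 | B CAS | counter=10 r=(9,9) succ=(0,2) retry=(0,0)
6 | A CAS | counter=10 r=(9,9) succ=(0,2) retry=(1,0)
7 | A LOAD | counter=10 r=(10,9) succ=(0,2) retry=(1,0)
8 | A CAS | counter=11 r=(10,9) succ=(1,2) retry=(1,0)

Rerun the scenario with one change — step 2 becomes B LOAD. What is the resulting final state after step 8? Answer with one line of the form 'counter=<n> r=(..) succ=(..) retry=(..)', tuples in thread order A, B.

counter=10 r=(9,8) succ=(1,1) retry=(1,0)

(re-executing from step 2 with the substitution; state before step 2: counter=8 r=(0,8) succ=(0,0) retry=(0,0))
2 | B LOAD | counter=8 r=(0,8) succ=(0,0) retry=(0,0)
3 | B LOAD | counter=8 r=(0,8) succ=(0,0) retry=(0,0)
4 | A LOAD | counter=8 r=(8,8) succ=(0,0) retry=(0,0)
5 | B CAS | counter=9 r=(8,8) succ=(0,1) retry=(0,0)
6 | A CAS | counter=9 r=(8,8) succ=(0,1) retry=(1,0)
7 | A LOAD | counter=9 r=(9,8) succ=(0,1) retry=(1,0)
8 | A CAS | counter=10 r=(9,8) succ=(1,1) retry=(1,0)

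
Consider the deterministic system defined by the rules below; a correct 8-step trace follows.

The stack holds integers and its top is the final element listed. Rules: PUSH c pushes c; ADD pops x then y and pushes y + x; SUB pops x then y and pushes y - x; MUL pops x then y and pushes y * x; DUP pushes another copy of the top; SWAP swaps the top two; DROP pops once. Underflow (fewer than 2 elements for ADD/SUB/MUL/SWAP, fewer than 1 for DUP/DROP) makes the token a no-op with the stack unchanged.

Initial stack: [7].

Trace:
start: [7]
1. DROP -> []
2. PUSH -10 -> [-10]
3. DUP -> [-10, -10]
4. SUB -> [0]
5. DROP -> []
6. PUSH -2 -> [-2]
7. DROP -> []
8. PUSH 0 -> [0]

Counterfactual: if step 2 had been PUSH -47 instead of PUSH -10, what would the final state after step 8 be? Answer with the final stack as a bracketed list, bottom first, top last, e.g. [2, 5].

[0]

(re-executing from step 2 with the substitution; state before step 2: [])
2. PUSH -47 -> [-47]
3. DUP -> [-47, -47]
4. SUB -> [0]
5. DROP -> []
6. PUSH -2 -> [-2]
7. DROP -> []
8. PUSH 0 -> [0]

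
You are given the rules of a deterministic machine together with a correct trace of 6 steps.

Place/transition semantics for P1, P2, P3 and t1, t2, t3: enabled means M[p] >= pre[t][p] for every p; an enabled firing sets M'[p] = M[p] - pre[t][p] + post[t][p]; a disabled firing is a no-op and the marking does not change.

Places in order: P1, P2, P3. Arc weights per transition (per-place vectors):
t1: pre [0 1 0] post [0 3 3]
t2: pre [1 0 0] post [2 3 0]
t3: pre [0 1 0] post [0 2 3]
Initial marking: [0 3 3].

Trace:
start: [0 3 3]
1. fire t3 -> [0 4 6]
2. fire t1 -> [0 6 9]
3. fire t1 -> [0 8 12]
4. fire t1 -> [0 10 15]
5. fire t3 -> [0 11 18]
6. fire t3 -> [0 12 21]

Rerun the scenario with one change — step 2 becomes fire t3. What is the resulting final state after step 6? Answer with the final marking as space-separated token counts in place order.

0 11 21

(re-executing from step 2 with the substitution; state before step 2: [0 4 6])
2. fire t3 -> [0 5 9]
3. fire t1 -> [0 7 12]
4. fire t1 -> [0 9 15]
5. fire t3 -> [0 10 18]
6. fire t3 -> [0 11 21]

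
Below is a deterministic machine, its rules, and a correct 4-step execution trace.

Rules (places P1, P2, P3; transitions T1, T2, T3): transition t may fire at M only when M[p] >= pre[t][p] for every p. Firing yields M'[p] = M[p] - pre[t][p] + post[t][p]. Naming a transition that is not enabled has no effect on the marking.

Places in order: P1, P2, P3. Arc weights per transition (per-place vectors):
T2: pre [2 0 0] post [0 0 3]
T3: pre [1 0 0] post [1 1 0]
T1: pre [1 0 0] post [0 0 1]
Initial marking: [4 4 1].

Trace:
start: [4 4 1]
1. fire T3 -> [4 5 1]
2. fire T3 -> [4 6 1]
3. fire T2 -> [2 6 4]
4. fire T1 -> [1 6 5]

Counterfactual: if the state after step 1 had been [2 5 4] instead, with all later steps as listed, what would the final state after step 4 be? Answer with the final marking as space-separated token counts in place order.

0 6 7

state after step 1 := [2 5 4]
2. fire T3 -> [2 6 4]
3. fire T2 -> [0 6 7]
4. fire T1 -> [0 6 7]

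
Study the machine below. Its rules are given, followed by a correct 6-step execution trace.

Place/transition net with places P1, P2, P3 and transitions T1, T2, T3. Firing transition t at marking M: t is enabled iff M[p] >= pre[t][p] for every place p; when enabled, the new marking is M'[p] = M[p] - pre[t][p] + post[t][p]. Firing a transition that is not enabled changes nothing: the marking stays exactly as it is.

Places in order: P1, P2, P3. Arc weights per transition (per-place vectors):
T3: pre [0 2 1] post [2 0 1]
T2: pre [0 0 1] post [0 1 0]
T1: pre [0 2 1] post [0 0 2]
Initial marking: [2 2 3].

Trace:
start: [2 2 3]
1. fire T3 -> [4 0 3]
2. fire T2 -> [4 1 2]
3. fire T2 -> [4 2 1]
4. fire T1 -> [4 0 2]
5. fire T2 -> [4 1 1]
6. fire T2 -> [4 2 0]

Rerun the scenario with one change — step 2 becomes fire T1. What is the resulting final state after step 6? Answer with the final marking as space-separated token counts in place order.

(re-executing from step 2 with the substitution; state before step 2: [4 0 3])
2. fire T1 -> [4 0 3]
3. fire T2 -> [4 1 2]
4. fire T1 -> [4 1 2]
5. fire T2 -> [4 2 1]
6. fire T2 -> [4 3 0]

4 3 0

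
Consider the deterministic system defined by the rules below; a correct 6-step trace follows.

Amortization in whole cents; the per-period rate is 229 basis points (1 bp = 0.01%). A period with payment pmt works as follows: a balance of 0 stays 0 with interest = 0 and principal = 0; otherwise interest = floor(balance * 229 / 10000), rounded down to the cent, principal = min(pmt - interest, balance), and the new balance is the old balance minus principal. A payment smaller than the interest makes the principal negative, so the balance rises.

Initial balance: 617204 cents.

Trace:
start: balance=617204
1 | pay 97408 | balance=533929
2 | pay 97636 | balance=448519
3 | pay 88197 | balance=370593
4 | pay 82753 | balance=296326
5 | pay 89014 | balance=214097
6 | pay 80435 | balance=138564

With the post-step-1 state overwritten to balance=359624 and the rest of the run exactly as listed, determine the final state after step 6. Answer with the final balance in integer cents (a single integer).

state after step 1 := balance=359624
2 | pay 97636 | balance=270223
3 | pay 88197 | balance=188214
4 | pay 82753 | balance=109771
5 | pay 89014 | balance=23270
6 | pay 80435 | balance=0

0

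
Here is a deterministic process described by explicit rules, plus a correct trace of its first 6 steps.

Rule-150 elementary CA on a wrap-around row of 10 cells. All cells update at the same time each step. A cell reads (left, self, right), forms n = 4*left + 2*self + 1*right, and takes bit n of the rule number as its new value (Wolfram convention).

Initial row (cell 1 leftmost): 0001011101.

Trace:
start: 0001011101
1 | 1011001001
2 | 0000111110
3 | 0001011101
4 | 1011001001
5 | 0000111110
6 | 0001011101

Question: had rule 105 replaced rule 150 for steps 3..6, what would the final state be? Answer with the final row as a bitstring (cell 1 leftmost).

(re-executing steps 3..6 under rule 105; state before step 3: 0000111110)
3 | 1110100010
4 | 1011001001
5 | 1111000001
6 | 0001011101

0001011101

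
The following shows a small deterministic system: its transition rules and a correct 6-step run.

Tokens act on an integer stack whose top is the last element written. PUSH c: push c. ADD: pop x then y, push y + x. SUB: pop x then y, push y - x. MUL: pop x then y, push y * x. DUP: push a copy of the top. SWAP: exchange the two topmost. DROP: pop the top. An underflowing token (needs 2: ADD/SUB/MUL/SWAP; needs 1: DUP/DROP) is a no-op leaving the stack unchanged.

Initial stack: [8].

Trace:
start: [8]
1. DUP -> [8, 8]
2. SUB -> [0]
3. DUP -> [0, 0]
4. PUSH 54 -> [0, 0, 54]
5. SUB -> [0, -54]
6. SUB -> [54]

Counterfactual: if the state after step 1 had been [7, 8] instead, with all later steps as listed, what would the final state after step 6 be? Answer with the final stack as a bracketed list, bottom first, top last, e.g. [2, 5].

state after step 1 := [7, 8]
2. SUB -> [-1]
3. DUP -> [-1, -1]
4. PUSH 54 -> [-1, -1, 54]
5. SUB -> [-1, -55]
6. SUB -> [54]

[54]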